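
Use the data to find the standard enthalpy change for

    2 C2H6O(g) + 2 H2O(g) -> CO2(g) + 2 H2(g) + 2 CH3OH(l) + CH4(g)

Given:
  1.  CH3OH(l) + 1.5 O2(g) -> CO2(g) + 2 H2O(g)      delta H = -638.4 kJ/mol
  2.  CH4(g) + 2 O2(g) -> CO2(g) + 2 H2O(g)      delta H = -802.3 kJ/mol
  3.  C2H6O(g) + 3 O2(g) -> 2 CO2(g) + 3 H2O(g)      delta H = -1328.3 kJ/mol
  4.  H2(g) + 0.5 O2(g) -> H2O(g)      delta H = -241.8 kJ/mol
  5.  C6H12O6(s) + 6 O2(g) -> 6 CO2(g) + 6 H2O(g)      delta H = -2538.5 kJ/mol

eq. 1 reversed and × 2: (-2)·(-638.4) = +1276.8 kJ/mol
eq. 2 reversed: +802.3 kJ/mol
eq. 3 × 2: (2)·(-1328.3) = -2656.6 kJ/mol
eq. 4 reversed and × 2: (-2)·(-241.8) = +483.6 kJ/mol
eq. 5: not needed.
delta H = (+1276.8) + (+802.3) + (-2656.6) + (+483.6) = -93.9 kJ/mol

delta H = -93.9 kJ/mol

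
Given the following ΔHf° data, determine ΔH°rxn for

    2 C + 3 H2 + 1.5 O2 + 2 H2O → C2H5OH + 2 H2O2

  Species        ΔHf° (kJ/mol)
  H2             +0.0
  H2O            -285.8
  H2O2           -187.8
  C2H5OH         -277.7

Products: 1·(-277.7) + 2·(-187.8) = -653.3
Reactants: 2·(+0.0) + 3·(+0.0) + 3/2·(+0.0) + 2·(-285.8) = -571.6
ΔH°rxn = (-653.3) − (-571.6) = -81.7 kJ/mol

ΔH°rxn = -81.7 kJ/mol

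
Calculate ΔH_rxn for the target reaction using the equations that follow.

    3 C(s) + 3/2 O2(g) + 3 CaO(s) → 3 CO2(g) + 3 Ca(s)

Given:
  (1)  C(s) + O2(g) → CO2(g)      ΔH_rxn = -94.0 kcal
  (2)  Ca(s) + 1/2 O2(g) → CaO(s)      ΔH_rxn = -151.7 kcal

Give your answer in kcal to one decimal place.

ΔH_rxn = 173.1 kcal

(1) × 3: (3)·(-94.0) = -282.0 kcal
(2) reversed and × 3: (-3)·(-151.7) = +455.1 kcal
Combining the equations, ΔH_rxn = (-282.0) + (+455.1) = 173.1 kcal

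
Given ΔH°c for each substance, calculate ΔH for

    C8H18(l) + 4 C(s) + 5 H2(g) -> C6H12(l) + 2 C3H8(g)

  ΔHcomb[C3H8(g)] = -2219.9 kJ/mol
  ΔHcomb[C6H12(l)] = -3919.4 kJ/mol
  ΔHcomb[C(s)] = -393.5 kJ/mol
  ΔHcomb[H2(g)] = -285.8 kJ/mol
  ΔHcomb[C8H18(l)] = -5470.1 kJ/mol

With combustion enthalpies, reactants minus products:
= [1·(-5470.1) + 4·(-393.5) + 5·(-285.8)] − [1·(-3919.4) + 2·(-2219.9)]
= -113.9 kJ/mol

ΔH = -113.9 kJ/mol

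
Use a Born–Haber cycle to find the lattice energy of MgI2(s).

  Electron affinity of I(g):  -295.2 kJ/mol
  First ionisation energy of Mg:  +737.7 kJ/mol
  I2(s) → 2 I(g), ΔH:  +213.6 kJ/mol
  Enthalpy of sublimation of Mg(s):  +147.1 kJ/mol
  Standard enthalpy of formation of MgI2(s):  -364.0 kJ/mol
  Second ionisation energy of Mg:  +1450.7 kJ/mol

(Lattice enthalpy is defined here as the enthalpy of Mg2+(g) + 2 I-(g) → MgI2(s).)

U = -2322.7 kJ/mol

ΔHf° = 1·ΔHsub + 1·(ΣIE) + 1·D(I2) + 2·EA + U
-364.0 = 1·(+147.1) + 1·(+2188.4) + 1·(+213.6) + 2·(-295.2) + U
U = -364.0 − (+1958.7) = -2322.7 kJ/mol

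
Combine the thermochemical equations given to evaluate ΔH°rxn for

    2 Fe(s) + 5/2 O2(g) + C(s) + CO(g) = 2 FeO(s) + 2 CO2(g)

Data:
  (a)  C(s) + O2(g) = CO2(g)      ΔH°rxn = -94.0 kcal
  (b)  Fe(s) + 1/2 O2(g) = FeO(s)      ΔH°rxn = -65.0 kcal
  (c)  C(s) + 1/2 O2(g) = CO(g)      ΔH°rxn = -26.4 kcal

ΔH°rxn = -291.6 kcal

(a) × 2: (2)·(-94.0) = -188.0 kcal
(b) × 2: (2)·(-65.0) = -130.0 kcal
(c) reversed: +26.4 kcal
ΔH°rxn = (-188.0) + (-130.0) + (+26.4) = -291.6 kcal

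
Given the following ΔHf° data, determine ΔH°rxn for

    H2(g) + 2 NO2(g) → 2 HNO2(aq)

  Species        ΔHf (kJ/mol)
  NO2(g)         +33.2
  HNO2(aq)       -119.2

ΔH°rxn = -304.8 kJ/mol

Products: 2·(-119.2) = -238.4
Reactants: 1·(+0.0) + 2·(+33.2) = +66.4
ΔH°rxn = (-238.4) − (+66.4) = -304.8 kJ/mol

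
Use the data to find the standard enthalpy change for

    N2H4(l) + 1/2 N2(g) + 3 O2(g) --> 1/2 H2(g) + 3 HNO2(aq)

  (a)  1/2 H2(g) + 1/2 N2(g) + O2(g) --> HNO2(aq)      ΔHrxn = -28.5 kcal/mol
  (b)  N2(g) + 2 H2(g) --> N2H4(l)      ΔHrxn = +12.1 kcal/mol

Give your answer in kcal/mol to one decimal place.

(a) × 3 (×3 to match 3 HNO2(aq) in the target): (3)·(-28.5) = -85.5 kcal/mol
(b) reversed (reverse to put N2H4(l) on the reactant side): -12.1 kcal/mol
By Hess's law, ΔHrxn = (3)·(-28.5) + (-1)·(+12.1) = -97.6 kcal/mol

ΔHrxn = -97.6 kcal/mol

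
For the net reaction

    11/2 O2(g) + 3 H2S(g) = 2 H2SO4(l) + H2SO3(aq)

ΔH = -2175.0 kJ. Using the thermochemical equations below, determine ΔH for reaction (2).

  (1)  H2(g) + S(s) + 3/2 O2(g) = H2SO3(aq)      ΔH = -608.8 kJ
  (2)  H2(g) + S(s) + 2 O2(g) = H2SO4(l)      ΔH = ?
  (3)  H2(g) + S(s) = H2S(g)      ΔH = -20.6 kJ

(1) as written (H2SO3(aq) already on the product side): -608.8 kJ
(2) × 2 (scale by 2 for the 2 H2SO4(l)): contributes 2·x
(3) reversed and × 3 (reverse to put H2S(g) on the reactant side; ×3 to match 3 H2S(g) in the target): (-3)·(-20.6) = +61.8 kJ
-2175.0 = (-608.8) + (+61.8) + 2·x
x = (-2175.0 − (-547.0)) / (2) = -814.0 kJ

ΔH = -814.0 kJ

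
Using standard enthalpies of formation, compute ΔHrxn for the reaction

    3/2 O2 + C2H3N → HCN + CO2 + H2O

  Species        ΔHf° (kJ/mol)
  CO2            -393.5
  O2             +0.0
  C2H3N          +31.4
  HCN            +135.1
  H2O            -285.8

ΔHrxn = -575.6 kJ/mol

Products: 1·(+135.1) + 1·(-393.5) + 1·(-285.8) = -544.2
Reactants: 3/2·(+0.0) + 1·(+31.4) = +31.4
ΔHrxn = (-544.2) − (+31.4) = -575.6 kJ/mol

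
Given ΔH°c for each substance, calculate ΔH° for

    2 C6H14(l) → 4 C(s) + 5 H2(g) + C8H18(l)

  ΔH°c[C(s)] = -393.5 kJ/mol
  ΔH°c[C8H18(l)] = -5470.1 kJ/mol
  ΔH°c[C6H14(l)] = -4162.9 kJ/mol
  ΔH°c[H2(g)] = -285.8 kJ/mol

ΔH° = 147.3 kJ/mol

With combustion enthalpies, reactants minus products:
= [2·(-4162.9)] − [4·(-393.5) + 5·(-285.8) + 1·(-5470.1)]
= 147.3 kJ/mol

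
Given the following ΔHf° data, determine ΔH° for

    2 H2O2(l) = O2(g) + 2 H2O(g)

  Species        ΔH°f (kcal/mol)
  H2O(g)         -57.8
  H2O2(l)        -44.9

Products: 1·(+0.0) + 2·(-57.8) = -115.6
Reactants: 2·(-44.9) = -89.8
ΔH° = (-115.6) − (-89.8) = -25.8 kcal/mol

ΔH° = -25.8 kcal/mol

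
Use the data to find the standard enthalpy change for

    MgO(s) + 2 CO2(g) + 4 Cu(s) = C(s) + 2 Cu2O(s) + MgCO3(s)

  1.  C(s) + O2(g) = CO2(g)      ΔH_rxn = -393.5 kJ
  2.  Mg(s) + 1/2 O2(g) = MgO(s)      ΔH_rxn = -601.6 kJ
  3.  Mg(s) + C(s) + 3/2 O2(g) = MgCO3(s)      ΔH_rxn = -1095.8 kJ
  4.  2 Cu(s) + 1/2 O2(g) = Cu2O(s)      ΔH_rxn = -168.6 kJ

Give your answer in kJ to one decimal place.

ΔH_rxn = -44.4 kJ

eq. 1 reversed and × 2 (reverse to put CO2(g) on the reactant side; scale by 2 for the 2 CO2(g)): (-2)·(-393.5) = +787.0 kJ
eq. 2 reversed (reverse to put MgO(s) on the reactant side): +601.6 kJ
eq. 3 as written (MgCO3(s) already on the product side): -1095.8 kJ
eq. 4 × 2 (×2 to match 2 Cu2O(s) in the target): (2)·(-168.6) = -337.2 kJ
Combining the equations, ΔH_rxn = (-2)·(-393.5) + (-1)·(-601.6) + (1)·(-1095.8) + (2)·(-168.6) = -44.4 kJ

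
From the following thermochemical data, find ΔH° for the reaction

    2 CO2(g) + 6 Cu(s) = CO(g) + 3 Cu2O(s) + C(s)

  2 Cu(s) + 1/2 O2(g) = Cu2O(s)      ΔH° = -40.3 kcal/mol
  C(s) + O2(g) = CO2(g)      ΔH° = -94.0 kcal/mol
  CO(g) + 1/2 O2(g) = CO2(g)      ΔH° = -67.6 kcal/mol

equation 1 × 3 (×3 to match 3 Cu2O(s) in the target): (3)·(-40.3) = -120.9 kcal/mol
equation 2 reversed (reverse to put C(s) on the product side): +94.0 kcal/mol
equation 3 reversed (CO(g) must end up as a product): +67.6 kcal/mol
Combining the equations, ΔH° = (-120.9) + (+94.0) + (+67.6) = 40.7 kcal/mol

ΔH° = 40.7 kcal/mol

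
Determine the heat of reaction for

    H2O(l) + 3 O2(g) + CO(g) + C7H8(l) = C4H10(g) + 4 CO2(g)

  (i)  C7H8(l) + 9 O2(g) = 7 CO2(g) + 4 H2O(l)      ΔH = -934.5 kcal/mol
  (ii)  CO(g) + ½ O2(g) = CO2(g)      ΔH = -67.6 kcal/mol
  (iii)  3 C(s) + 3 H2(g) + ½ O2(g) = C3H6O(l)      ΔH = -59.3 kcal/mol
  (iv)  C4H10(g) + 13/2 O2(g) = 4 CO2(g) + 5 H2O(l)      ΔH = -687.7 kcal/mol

(i) as written (C7H8(l) already on the reactant side): -934.5 kcal/mol
(ii) as written (CO(g) already on the reactant side): -67.6 kcal/mol
(iii): not needed (C3H6O(l) appears nowhere else).
(iv) reversed (C4H10(g) must end up as a product): +687.7 kcal/mol
By Hess's law, ΔH = (1)·(-934.5) + (1)·(-67.6) + (-1)·(-687.7) = -314.4 kcal/mol

ΔH = -314.4 kcal/mol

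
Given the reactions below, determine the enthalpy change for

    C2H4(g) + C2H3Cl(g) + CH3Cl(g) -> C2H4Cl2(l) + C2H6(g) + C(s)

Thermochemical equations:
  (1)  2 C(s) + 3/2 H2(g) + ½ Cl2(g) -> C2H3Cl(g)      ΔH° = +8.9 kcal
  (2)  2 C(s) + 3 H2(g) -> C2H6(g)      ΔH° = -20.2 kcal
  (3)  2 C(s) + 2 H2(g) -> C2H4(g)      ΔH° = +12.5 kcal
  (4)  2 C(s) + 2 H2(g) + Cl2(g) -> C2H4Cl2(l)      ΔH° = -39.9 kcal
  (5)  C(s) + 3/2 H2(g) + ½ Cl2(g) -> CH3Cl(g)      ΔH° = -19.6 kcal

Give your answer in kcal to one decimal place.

ΔH° = -61.9 kcal

(1) reversed (reverse to put C2H3Cl(g) on the reactant side): -8.9 kcal
(2) as written (C2H6(g) already on the product side): -20.2 kcal
(3) reversed (C2H4(g) must end up as a reactant): -12.5 kcal
(4) as written (C2H4Cl2(l) already on the product side): -39.9 kcal
(5) reversed (CH3Cl(g) must end up as a reactant): +19.6 kcal
Combining the equations, ΔH° = (-1)·(+8.9) + (1)·(-20.2) + (-1)·(+12.5) + (1)·(-39.9) + (-1)·(-19.6) = -61.9 kcal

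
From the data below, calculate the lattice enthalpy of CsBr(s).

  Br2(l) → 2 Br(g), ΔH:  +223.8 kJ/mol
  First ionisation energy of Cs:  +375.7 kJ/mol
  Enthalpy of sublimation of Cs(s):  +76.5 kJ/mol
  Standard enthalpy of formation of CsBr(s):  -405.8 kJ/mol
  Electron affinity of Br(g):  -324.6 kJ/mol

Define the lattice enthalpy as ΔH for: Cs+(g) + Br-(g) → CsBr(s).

U = -645.3 kJ/mol

ΔHf° = 1·ΔHsub + 1·(ΣIE) + 1/2·D(Br2) + 1·EA + U
-405.8 = 1·(+76.5) + 1·(+375.7) + 1/2·(+223.8) + 1·(-324.6) + U
U = -405.8 − (+239.5) = -645.3 kJ/mol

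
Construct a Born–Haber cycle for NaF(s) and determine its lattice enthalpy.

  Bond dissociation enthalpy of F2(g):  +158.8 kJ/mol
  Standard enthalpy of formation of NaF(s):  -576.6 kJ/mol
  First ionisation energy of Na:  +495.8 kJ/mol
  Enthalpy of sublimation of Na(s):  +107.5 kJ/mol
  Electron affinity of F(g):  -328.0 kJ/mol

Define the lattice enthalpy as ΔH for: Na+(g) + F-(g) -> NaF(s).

ΔHf° = 1·ΔHsub + 1·(ΣIE) + 1/2·D(F2) + 1·EA + U
-576.6 = 1·(+107.5) + 1·(+495.8) + 1/2·(+158.8) + 1·(-328.0) + U
U = -576.6 − (+354.7) = -931.3 kJ/mol

U = -931.3 kJ/mol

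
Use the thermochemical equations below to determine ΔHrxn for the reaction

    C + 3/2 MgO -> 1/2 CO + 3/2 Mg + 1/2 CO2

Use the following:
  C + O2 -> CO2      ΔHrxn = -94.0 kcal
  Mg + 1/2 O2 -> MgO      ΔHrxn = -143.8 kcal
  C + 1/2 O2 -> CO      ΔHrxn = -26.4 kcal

equation 1 × 1/2 (×1/2 to match 1/2 CO2 in the target): (1/2)·(-94.0) = -47.0 kcal
equation 2 reversed and × 3/2 (reverse to put MgO on the reactant side; ×3/2 to match 3/2 MgO in the target): (-3/2)·(-143.8) = +215.7 kcal
equation 3 × 1/2 (scale by 1/2 for the 1/2 CO): (1/2)·(-26.4) = -13.2 kcal
ΔHrxn = (-47.0) + (+215.7) + (-13.2) = 155.5 kcal

ΔHrxn = 155.5 kcal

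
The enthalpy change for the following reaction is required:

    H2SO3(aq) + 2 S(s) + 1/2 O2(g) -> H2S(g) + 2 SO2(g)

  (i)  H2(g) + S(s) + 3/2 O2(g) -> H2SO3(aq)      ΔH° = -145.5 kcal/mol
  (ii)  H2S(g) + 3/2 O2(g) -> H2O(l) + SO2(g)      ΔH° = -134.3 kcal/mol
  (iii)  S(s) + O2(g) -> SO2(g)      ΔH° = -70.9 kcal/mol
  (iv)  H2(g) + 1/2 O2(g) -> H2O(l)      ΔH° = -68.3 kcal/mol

(i) reversed (reverse to put H2SO3(aq) on the reactant side): +145.5 kcal/mol
(ii) reversed (H2S(g) must end up as a product): +134.3 kcal/mol
(iii) × 3: (3)·(-70.9) = -212.7 kcal/mol
(iv) as written: -68.3 kcal/mol
ΔH° = (-1)·(-145.5) + (-1)·(-134.3) + (3)·(-70.9) + (1)·(-68.3) = -1.2 kcal/mol

ΔH° = -1.2 kcal/mol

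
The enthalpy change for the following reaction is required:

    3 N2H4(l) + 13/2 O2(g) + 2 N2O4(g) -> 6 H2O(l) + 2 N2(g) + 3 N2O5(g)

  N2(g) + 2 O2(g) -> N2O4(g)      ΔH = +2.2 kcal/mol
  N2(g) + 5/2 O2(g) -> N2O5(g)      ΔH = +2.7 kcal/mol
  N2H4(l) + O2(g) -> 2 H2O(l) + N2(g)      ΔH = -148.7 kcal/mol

equation 1 reversed and × 2 (reverse to put N2O4(g) on the reactant side; scale by 2 for the 2 N2O4(g)): (-2)·(+2.2) = -4.4 kcal/mol
equation 2 × 3 (×3 to match 3 N2O5(g) in the target): (3)·(+2.7) = +8.1 kcal/mol
equation 3 × 3 (×3 to match 3 N2H4(l) in the target): (3)·(-148.7) = -446.1 kcal/mol
By Hess's law, ΔH = (-2)·(+2.2) + (3)·(+2.7) + (3)·(-148.7) = -442.4 kcal/mol

ΔH = -442.4 kcal/mol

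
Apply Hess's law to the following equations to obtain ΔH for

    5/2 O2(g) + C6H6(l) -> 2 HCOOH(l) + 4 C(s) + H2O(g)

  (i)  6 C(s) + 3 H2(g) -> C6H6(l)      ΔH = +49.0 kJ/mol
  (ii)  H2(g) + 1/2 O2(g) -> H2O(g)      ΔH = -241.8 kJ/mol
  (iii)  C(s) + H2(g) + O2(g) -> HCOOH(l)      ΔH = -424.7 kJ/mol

ΔH = -1140.2 kJ/mol

(i) reversed (reverse to put C6H6(l) on the reactant side): -49.0 kJ/mol
(ii) as written (H2O(g) already on the product side): -241.8 kJ/mol
(iii) × 2 (scale by 2 for the 2 HCOOH(l)): (2)·(-424.7) = -849.4 kJ/mol
ΔH = (-1)·(+49.0) + (1)·(-241.8) + (2)·(-424.7) = -1140.2 kJ/mol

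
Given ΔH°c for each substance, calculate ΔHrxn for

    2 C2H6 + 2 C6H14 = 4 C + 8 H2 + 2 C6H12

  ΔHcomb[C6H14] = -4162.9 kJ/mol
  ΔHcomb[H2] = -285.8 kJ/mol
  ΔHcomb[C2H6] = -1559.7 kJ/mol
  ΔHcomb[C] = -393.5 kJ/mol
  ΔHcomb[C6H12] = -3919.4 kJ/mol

Using ΔH = Σ nΔHc°(reactants) − Σ nΔHc°(products):
= [2·(-1559.7) + 2·(-4162.9)] − [4·(-393.5) + 8·(-285.8) + 2·(-3919.4)]
= 254.0 kJ/mol

ΔHrxn = 254.0 kJ/mol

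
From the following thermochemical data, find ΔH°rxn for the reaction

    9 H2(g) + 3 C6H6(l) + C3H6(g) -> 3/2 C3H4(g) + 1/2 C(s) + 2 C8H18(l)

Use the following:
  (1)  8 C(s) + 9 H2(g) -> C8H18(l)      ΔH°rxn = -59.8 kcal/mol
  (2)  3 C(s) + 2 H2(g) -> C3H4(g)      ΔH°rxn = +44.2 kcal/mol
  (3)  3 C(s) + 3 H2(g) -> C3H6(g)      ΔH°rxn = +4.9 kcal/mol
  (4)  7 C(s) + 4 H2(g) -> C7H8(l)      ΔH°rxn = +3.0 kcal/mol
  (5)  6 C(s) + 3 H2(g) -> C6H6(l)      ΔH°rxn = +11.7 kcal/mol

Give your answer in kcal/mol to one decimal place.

(1) × 2: (2)·(-59.8) = -119.6 kcal/mol
(2) × 3/2: (3/2)·(+44.2) = +66.3 kcal/mol
(3) reversed: -4.9 kcal/mol
(4): not needed.
(5) reversed and × 3: (-3)·(+11.7) = -35.1 kcal/mol
Summing the manipulated equations, ΔH°rxn = (2)·(-59.8) + (3/2)·(+44.2) + (-1)·(+4.9) + (-3)·(+11.7) = -93.3 kcal/mol

ΔH°rxn = -93.3 kcal/mol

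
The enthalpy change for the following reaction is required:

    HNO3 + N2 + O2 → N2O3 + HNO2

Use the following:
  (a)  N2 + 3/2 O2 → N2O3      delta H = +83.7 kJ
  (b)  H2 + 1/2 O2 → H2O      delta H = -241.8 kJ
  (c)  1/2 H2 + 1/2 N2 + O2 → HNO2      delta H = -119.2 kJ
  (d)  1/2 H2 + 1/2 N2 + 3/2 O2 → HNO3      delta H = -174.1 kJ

(a) as written: +83.7 kJ
(b): not needed.
(c) as written: -119.2 kJ
(d) reversed: +174.1 kJ
Since enthalpy is a state function, delta H = (1)·(+83.7) + (1)·(-119.2) + (-1)·(-174.1) = 138.6 kJ

delta H = 138.6 kJ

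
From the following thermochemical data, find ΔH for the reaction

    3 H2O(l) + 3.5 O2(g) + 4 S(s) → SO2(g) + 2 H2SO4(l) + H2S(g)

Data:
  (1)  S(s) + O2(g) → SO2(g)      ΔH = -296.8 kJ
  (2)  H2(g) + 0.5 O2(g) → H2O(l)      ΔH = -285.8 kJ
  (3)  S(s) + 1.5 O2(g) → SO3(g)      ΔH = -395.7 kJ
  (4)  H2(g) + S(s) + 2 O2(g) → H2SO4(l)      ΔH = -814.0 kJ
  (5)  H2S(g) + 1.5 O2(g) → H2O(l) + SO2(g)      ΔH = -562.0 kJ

(1) × 2: (2)·(-296.8) = -593.6 kJ
(2) reversed and × 2: (-2)·(-285.8) = +571.6 kJ
(3): not needed.
(4) × 2: (2)·(-814.0) = -1628.0 kJ
(5) reversed: +562.0 kJ
Since enthalpy is a state function, ΔH = (-593.6) + (+571.6) + (-1628.0) + (+562.0) = -1088.0 kJ

ΔH = -1088.0 kJ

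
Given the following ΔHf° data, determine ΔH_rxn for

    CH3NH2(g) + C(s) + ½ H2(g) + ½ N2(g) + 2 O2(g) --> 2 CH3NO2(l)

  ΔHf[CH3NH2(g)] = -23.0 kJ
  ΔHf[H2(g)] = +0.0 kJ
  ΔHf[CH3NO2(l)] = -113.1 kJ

Products: 2·(-113.1) = -226.2
Reactants: 1·(-23.0) + 1·(+0.0) + 1/2·(+0.0) + 1/2·(+0.0) + 2·(+0.0) = -23.0
ΔH_rxn = (-226.2) − (-23.0) = -203.2 kJ

ΔH_rxn = -203.2 kJ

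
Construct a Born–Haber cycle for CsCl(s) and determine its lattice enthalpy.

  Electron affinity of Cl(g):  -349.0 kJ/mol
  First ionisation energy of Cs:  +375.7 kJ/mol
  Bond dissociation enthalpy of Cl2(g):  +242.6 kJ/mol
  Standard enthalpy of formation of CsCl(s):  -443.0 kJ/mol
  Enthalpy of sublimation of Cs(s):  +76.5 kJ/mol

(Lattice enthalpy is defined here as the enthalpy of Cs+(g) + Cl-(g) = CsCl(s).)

U = -667.5 kJ/mol

ΔHf° = 1·ΔHsub + 1·(ΣIE) + 1/2·D(Cl2) + 1·EA + U
-443.0 = 1·(+76.5) + 1·(+375.7) + 1/2·(+242.6) + 1·(-349.0) + U
U = -443.0 − (+224.5) = -667.5 kJ/mol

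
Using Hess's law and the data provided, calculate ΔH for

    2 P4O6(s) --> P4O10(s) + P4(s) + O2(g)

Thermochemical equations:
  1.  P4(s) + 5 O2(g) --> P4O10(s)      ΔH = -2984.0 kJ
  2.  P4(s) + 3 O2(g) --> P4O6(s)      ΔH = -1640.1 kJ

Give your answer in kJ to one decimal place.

ΔH = 296.2 kJ

eq. 1 as written (P4O10(s) already on the product side): -2984.0 kJ
eq. 2 reversed and × 2 (reverse to put P4O6(s) on the reactant side; scale by 2 for the 2 P4O6(s)): (-2)·(-1640.1) = +3280.2 kJ
Combining the equations, ΔH = (1)·(-2984.0) + (-2)·(-1640.1) = 296.2 kJ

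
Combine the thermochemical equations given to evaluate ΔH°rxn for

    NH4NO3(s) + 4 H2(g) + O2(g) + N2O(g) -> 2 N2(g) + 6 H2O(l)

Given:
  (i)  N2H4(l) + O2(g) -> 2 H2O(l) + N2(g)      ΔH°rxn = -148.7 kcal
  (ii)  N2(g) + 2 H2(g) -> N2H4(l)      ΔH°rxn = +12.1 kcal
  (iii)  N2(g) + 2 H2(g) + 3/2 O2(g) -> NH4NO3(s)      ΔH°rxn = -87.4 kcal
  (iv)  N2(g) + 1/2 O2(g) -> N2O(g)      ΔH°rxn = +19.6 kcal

ΔH°rxn = -342.0 kcal

(i) × 3 (×3 to match 6 H2O(l) in the target): (3)·(-148.7) = -446.1 kcal
(ii) × 3: (3)·(+12.1) = +36.3 kcal
(iii) reversed (reverse to put NH4NO3(s) on the reactant side): +87.4 kcal
(iv) reversed (N2O(g) must end up as a reactant): -19.6 kcal
Combining the equations, ΔH°rxn = (3)·(-148.7) + (3)·(+12.1) + (-1)·(-87.4) + (-1)·(+19.6) = -342.0 kcal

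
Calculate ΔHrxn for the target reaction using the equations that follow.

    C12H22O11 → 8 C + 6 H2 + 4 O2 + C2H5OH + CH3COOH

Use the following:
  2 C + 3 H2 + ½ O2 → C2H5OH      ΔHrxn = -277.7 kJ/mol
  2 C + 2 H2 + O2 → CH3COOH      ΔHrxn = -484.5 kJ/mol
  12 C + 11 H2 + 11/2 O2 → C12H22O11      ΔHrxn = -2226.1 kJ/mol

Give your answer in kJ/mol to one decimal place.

equation 1 as written (C2H5OH already on the product side): -277.7 kJ/mol
equation 2 as written (CH3COOH already on the product side): -484.5 kJ/mol
equation 3 reversed (C12H22O11 must end up as a reactant): +2226.1 kJ/mol
Combining the equations, ΔHrxn = (1)·(-277.7) + (1)·(-484.5) + (-1)·(-2226.1) = 1463.9 kJ/mol

ΔHrxn = 1463.9 kJ/mol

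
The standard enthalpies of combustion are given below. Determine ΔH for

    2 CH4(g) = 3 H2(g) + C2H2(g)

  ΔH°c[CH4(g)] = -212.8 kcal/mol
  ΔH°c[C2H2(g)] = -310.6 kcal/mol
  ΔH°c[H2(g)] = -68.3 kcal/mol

ΔH = 89.9 kcal/mol

With combustion enthalpies, reactants minus products:
= [2·(-212.8)] − [3·(-68.3) + 1·(-310.6)]
= 89.9 kcal/mol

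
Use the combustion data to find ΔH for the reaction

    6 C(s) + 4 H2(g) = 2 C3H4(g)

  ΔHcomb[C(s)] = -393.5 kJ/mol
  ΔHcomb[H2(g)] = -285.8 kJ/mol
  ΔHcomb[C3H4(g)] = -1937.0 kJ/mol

ΔH = 369.8 kJ/mol

With combustion enthalpies, reactants minus products:
= [6·(-393.5) + 4·(-285.8)] − [2·(-1937.0)]
= 369.8 kJ/mol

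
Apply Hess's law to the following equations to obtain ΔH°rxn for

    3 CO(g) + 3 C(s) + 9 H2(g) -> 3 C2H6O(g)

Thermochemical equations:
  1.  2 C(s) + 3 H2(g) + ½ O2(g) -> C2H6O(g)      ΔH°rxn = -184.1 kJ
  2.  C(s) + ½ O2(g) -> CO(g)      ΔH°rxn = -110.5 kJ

eq. 1 × 3: (3)·(-184.1) = -552.3 kJ
eq. 2 reversed and × 3: (-3)·(-110.5) = +331.5 kJ
Combining the equations, ΔH°rxn = (3)·(-184.1) + (-3)·(-110.5) = -220.8 kJ

ΔH°rxn = -220.8 kJ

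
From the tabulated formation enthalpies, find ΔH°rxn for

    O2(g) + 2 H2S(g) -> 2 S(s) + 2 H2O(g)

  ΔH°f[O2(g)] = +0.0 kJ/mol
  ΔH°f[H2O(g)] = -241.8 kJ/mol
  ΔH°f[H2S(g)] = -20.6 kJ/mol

ΔH°rxn = Σ nΔHf°(products) − Σ nΔHf°(reactants).
Products: 2·(+0.0) + 2·(-241.8) = -483.6
Reactants: 1·(+0.0) + 2·(-20.6) = -41.2
ΔH°rxn = (-483.6) − (-41.2) = -442.4 kJ/mol

ΔH°rxn = -442.4 kJ/mol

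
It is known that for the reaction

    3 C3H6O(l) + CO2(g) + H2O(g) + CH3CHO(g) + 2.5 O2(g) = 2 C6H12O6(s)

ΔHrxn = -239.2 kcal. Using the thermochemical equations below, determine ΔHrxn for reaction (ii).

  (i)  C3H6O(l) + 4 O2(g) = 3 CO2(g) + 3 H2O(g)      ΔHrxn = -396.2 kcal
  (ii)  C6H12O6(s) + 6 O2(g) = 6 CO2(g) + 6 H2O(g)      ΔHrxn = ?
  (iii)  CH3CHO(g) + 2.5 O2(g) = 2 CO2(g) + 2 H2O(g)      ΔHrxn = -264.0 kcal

ΔHrxn = -606.7 kcal

(i) × 3 (×3 to match 3 C3H6O(l) in the target): (3)·(-396.2) = -1188.6 kcal
(ii) reversed and × 2 (C6H12O6(s) must end up as a product; ×2 to match 2 C6H12O6(s) in the target): contributes −2·x
(iii) as written (CH3CHO(g) already on the reactant side): -264.0 kcal
-239.2 = (-1188.6) + (-264.0) − 2·x
x = (-239.2 − (-1452.6)) / (-2) = -606.7 kcal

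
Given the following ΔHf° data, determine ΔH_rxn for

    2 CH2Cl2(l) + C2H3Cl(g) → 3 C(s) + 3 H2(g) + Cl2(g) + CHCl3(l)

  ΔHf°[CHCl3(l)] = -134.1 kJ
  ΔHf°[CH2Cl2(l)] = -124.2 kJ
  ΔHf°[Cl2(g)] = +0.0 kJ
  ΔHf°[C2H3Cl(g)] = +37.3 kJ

Products: 3·(+0.0) + 3·(+0.0) + 1·(+0.0) + 1·(-134.1) = -134.1
Reactants: 2·(-124.2) + 1·(+37.3) = -211.1
ΔH_rxn = (-134.1) − (-211.1) = 77.0 kJ

ΔH_rxn = 77.0 kJ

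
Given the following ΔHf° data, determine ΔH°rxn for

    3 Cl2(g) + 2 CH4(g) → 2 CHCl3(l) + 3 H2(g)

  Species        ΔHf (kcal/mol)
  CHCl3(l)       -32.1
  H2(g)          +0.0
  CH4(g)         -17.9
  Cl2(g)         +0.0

ΔH°rxn = -28.4 kcal/mol

Products: 2·(-32.1) + 3·(+0.0) = -64.2
Reactants: 3·(+0.0) + 2·(-17.9) = -35.8
ΔH°rxn = (-64.2) − (-35.8) = -28.4 kcal/mol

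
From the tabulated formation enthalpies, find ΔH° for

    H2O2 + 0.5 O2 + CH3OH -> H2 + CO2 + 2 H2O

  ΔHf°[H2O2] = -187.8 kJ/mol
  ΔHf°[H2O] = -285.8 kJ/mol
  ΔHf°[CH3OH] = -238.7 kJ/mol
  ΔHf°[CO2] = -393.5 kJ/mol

ΔH° = -538.6 kJ/mol

ΔH°rxn = Σ nΔHf°(products) − Σ nΔHf°(reactants).
Products: 1·(+0.0) + 1·(-393.5) + 2·(-285.8) = -965.1
Reactants: 1·(-187.8) + 1/2·(+0.0) + 1·(-238.7) = -426.5
ΔH° = (-965.1) − (-426.5) = -538.6 kJ/mol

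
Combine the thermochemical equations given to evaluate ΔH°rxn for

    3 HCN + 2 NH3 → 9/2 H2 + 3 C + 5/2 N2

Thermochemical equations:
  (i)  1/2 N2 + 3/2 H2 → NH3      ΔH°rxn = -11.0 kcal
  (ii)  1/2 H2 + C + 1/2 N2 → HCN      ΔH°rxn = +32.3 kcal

ΔH°rxn = -74.9 kcal

(i) reversed and × 2 (NH3 must end up as a reactant; scale by 2 for the 2 NH3): (-2)·(-11.0) = +22.0 kcal
(ii) reversed and × 3 (HCN must end up as a reactant; scale by 3 for the 3 HCN): (-3)·(+32.3) = -96.9 kcal
Summing the manipulated equations, ΔH°rxn = (+22.0) + (-96.9) = -74.9 kcal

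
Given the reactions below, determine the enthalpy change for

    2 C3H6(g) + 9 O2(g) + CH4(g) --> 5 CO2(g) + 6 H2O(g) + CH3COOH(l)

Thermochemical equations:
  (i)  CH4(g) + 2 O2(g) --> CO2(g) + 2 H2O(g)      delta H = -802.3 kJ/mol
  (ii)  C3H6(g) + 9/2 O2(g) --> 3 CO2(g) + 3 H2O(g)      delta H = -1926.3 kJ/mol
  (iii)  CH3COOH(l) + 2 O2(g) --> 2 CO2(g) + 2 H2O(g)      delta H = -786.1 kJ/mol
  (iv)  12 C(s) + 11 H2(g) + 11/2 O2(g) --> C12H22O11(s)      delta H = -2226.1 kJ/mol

delta H = -3868.8 kJ/mol

(i) as written (CH4(g) already on the reactant side): -802.3 kJ/mol
(ii) × 2 (scale by 2 for the 2 C3H6(g)): (2)·(-1926.3) = -3852.6 kJ/mol
(iii) reversed (reverse to put CH3COOH(l) on the product side): +786.1 kJ/mol
(iv): not needed (H2(g) appears nowhere else).
Summing the manipulated equations, delta H = (1)·(-802.3) + (2)·(-1926.3) + (-1)·(-786.1) = -3868.8 kJ/mol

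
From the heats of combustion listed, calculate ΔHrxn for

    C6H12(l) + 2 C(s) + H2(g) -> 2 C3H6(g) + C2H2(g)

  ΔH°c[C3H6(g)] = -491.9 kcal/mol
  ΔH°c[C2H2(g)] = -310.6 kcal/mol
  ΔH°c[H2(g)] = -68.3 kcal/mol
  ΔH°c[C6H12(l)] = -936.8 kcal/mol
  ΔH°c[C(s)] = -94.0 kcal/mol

ΔHrxn = 101.3 kcal/mol

With combustion enthalpies, reactants minus products:
= [1·(-936.8) + 2·(-94.0) + 1·(-68.3)] − [2·(-491.9) + 1·(-310.6)]
= 101.3 kcal/mol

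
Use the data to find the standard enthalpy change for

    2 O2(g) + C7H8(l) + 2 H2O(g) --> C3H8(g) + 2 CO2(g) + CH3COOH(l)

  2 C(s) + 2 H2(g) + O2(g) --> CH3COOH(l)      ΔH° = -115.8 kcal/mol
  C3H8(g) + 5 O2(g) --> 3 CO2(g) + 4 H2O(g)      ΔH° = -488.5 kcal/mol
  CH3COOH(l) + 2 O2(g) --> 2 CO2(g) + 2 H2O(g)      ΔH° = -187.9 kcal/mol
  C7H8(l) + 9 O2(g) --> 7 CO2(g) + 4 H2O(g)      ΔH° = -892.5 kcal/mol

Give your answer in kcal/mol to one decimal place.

ΔH° = -216.1 kcal/mol

equation 1: not needed.
equation 2 reversed: +488.5 kcal/mol
equation 3 reversed: +187.9 kcal/mol
equation 4 as written: -892.5 kcal/mol
Combining the equations, ΔH° = (+488.5) + (+187.9) + (-892.5) = -216.1 kcal/mol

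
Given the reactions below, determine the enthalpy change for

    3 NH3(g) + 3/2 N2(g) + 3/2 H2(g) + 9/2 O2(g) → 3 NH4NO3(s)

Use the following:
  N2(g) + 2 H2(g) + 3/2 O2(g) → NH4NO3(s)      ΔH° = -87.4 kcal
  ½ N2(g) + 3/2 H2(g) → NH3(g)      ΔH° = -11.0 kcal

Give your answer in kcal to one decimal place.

ΔH° = -229.2 kcal

equation 1 × 3: (3)·(-87.4) = -262.2 kcal
equation 2 reversed and × 3: (-3)·(-11.0) = +33.0 kcal
Combining the equations, ΔH° = (-262.2) + (+33.0) = -229.2 kcal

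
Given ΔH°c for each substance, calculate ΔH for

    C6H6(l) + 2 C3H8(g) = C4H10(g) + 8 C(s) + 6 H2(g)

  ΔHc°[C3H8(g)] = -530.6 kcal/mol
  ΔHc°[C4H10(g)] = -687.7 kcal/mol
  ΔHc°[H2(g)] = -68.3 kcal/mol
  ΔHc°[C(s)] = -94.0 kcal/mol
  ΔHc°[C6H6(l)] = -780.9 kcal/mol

With combustion enthalpies, reactants minus products:
= [1·(-780.9) + 2·(-530.6)] − [1·(-687.7) + 8·(-94.0) + 6·(-68.3)]
= 7.4 kcal/mol

ΔH = 7.4 kcal/mol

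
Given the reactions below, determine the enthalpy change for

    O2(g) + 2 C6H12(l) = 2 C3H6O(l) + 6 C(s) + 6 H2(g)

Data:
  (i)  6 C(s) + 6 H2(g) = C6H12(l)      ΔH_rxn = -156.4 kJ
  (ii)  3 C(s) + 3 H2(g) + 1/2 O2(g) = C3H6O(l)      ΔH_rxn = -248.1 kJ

(i) reversed and × 2 (reverse to put C6H12(l) on the reactant side; scale by 2 for the 2 C6H12(l)): (-2)·(-156.4) = +312.8 kJ
(ii) × 2 (×2 to match 2 C3H6O(l) in the target): (2)·(-248.1) = -496.2 kJ
Since enthalpy is a state function, ΔH_rxn = (-2)·(-156.4) + (2)·(-248.1) = -183.4 kJ

ΔH_rxn = -183.4 kJ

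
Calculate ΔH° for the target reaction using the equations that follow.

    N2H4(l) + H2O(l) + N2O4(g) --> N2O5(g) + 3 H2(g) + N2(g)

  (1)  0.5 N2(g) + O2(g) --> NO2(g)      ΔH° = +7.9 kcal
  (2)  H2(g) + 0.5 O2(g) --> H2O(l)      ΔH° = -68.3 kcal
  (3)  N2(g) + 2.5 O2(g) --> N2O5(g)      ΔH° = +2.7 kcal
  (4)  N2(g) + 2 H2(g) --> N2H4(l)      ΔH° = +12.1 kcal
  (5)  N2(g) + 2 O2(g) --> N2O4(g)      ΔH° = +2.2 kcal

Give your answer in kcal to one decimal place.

ΔH° = 56.7 kcal

(1): not needed (NO2(g) appears nowhere else).
(2) reversed (reverse to put H2O(l) on the reactant side): +68.3 kcal
(3) as written (N2O5(g) already on the product side): +2.7 kcal
(4) reversed (reverse to put N2H4(l) on the reactant side): -12.1 kcal
(5) reversed (reverse to put N2O4(g) on the reactant side): -2.2 kcal
Combining the equations, ΔH° = (+68.3) + (+2.7) + (-12.1) + (-2.2) = 56.7 kcal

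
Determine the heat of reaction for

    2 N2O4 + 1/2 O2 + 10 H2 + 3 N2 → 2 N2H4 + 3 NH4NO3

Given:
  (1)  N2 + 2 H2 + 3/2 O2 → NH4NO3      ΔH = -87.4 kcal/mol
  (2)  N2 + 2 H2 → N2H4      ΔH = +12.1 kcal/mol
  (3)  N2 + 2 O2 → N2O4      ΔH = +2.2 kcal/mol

ΔH = -242.4 kcal/mol

(1) × 3: (3)·(-87.4) = -262.2 kcal/mol
(2) × 2: (2)·(+12.1) = +24.2 kcal/mol
(3) reversed and × 2: (-2)·(+2.2) = -4.4 kcal/mol
Since enthalpy is a state function, ΔH = (3)·(-87.4) + (2)·(+12.1) + (-2)·(+2.2) = -242.4 kcal/mol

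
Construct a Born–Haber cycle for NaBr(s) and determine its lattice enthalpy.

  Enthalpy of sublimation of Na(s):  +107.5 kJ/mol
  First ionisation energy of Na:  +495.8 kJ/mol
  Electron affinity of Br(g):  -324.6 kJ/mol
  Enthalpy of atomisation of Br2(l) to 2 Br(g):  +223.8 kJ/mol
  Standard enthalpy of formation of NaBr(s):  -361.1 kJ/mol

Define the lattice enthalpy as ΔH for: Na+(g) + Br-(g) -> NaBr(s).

ΔHf° = 1·ΔHsub + 1·(ΣIE) + 1/2·D(Br2) + 1·EA + U
-361.1 = 1·(+107.5) + 1·(+495.8) + 1/2·(+223.8) + 1·(-324.6) + U
U = -361.1 − (+390.6) = -751.7 kJ/mol

U = -751.7 kJ/mol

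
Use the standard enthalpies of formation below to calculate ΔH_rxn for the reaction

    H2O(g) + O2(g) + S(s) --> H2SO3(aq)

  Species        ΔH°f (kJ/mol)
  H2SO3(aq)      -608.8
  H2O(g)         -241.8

ΔH_rxn = -367.0 kJ/mol

Products: 1·(-608.8) = -608.8
Reactants: 1·(-241.8) + 1·(+0.0) + 1·(+0.0) = -241.8
ΔH_rxn = (-608.8) − (-241.8) = -367.0 kJ/mol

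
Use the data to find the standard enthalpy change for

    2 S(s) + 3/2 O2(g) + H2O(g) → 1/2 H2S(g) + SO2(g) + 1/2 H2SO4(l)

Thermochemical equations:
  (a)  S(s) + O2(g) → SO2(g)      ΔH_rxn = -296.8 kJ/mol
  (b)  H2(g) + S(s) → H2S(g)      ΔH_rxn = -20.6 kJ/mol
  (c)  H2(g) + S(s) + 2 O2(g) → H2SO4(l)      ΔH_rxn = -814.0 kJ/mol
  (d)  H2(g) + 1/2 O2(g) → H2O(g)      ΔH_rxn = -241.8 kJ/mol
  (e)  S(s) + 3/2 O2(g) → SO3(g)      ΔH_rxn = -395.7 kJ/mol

ΔH_rxn = -472.3 kJ/mol

(a) as written (SO2(g) already on the product side): -296.8 kJ/mol
(b) × 1/2 (×1/2 to match 1/2 H2S(g) in the target): (1/2)·(-20.6) = -10.3 kJ/mol
(c) × 1/2 (×1/2 to match 1/2 H2SO4(l) in the target): (1/2)·(-814.0) = -407.0 kJ/mol
(d) reversed (H2O(g) must end up as a reactant): +241.8 kJ/mol
(e): not needed (SO3(g) appears nowhere else).
Combining the equations, ΔH_rxn = (1)·(-296.8) + (1/2)·(-20.6) + (1/2)·(-814.0) + (-1)·(-241.8) = -472.3 kJ/mol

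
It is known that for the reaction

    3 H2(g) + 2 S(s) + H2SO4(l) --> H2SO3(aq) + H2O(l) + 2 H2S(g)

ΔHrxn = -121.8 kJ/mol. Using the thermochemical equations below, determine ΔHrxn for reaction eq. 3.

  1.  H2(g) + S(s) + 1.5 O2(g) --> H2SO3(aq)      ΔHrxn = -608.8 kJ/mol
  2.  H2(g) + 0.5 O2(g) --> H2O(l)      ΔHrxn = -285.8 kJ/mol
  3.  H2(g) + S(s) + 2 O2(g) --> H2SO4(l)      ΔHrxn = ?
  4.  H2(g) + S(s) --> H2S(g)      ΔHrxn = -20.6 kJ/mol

eq. 1 as written (H2SO3(aq) already on the product side): -608.8 kJ/mol
eq. 2 as written (H2O(l) already on the product side): -285.8 kJ/mol
eq. 3 reversed (reverse to put H2SO4(l) on the reactant side): contributes −x
eq. 4 × 2 (scale by 2 for the 2 H2S(g)): (2)·(-20.6) = -41.2 kJ/mol
-121.8 = (-608.8) + (-285.8) + (-41.2) − x
x = (-121.8 − (-935.8)) / (-1) = -814.0 kJ/mol

ΔHrxn = -814.0 kJ/mol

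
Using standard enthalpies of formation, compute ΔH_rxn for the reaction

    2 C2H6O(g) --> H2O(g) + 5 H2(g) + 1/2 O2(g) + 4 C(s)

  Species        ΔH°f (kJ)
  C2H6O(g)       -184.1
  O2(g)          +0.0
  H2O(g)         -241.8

ΔH_rxn = 126.4 kJ

ΔH°rxn = Σ nΔHf°(products) − Σ nΔHf°(reactants).
Products: 1·(-241.8) + 5·(+0.0) + 1/2·(+0.0) + 4·(+0.0) = -241.8
Reactants: 2·(-184.1) = -368.2
ΔH_rxn = (-241.8) − (-368.2) = 126.4 kJ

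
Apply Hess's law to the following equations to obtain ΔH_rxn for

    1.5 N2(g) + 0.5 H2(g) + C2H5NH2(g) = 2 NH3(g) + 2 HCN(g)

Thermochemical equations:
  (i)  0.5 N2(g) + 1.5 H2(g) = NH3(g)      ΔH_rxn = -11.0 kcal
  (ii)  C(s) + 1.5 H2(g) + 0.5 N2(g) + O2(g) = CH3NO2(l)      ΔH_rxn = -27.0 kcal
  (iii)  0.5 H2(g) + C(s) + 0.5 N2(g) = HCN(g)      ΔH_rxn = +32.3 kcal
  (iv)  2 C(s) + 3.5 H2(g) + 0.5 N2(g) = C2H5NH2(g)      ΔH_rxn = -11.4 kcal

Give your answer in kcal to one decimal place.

(i) × 2 (scale by 2 for the 2 NH3(g)): (2)·(-11.0) = -22.0 kcal
(ii): not needed (O2(g) appears nowhere else).
(iii) × 2 (×2 to match 2 HCN(g) in the target): (2)·(+32.3) = +64.6 kcal
(iv) reversed (C2H5NH2(g) must end up as a reactant): +11.4 kcal
Summing the manipulated equations, ΔH_rxn = (-22.0) + (+64.6) + (+11.4) = 54.0 kcal

ΔH_rxn = 54.0 kcal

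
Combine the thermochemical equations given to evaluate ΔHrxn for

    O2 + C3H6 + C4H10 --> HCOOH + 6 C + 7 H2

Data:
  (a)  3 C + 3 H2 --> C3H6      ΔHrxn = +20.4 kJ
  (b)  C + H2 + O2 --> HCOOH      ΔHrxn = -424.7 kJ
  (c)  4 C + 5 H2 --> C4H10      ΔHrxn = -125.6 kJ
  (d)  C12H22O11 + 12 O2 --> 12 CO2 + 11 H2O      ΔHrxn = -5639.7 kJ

ΔHrxn = -319.5 kJ

(a) reversed: -20.4 kJ
(b) as written: -424.7 kJ
(c) reversed: +125.6 kJ
(d): not needed.
ΔHrxn = (-1)·(+20.4) + (1)·(-424.7) + (-1)·(-125.6) = -319.5 kJ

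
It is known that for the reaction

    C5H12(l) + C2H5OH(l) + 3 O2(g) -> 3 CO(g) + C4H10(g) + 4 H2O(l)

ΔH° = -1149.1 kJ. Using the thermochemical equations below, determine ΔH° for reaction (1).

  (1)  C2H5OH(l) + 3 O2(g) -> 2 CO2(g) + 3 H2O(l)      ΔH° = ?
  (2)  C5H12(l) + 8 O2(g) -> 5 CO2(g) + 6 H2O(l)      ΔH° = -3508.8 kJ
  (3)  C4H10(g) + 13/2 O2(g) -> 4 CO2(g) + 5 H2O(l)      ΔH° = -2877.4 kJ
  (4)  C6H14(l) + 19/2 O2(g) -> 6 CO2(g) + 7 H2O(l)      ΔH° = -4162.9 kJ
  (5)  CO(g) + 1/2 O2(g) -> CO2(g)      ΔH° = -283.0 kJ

ΔH° = -1366.7 kJ

(1) as written (C2H5OH(l) already on the reactant side): contributes x
(2) as written (C5H12(l) already on the reactant side): -3508.8 kJ
(3) reversed (reverse to put C4H10(g) on the product side): +2877.4 kJ
(4): not needed (C6H14(l) appears nowhere else).
(5) reversed and × 3 (reverse to put CO(g) on the product side; scale by 3 for the 3 CO(g)): (-3)·(-283.0) = +849.0 kJ
-1149.1 = (-3508.8) + (+2877.4) + (+849.0) + x
x = (-1149.1 − (+217.6)) / (1) = -1366.7 kJ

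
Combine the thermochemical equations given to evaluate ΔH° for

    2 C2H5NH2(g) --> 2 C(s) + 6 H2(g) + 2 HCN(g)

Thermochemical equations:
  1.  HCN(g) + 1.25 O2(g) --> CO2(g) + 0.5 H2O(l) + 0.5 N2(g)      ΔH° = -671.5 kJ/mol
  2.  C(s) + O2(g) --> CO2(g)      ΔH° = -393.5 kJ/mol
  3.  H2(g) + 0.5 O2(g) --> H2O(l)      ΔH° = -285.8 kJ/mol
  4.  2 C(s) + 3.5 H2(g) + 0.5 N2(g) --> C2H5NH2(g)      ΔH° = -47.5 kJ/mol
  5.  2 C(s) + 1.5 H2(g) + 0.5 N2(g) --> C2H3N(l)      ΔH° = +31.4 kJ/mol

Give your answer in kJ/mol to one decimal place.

eq. 1 reversed and × 2: (-2)·(-671.5) = +1343.0 kJ/mol
eq. 2 × 2: (2)·(-393.5) = -787.0 kJ/mol
eq. 3 as written: -285.8 kJ/mol
eq. 4 reversed and × 2: (-2)·(-47.5) = +95.0 kJ/mol
eq. 5: not needed.
By Hess's law, ΔH° = (+1343.0) + (-787.0) + (-285.8) + (+95.0) = 365.2 kJ/mol

ΔH° = 365.2 kJ/mol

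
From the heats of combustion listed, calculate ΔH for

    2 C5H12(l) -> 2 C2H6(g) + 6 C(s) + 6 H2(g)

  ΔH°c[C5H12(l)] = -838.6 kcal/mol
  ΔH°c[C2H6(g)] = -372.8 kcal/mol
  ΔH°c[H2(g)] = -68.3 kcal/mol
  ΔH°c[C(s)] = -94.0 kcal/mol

Using ΔH = Σ nΔHc°(reactants) − Σ nΔHc°(products):
= [2·(-838.6)] − [2·(-372.8) + 6·(-94.0) + 6·(-68.3)]
= 42.2 kcal/mol

ΔH = 42.2 kcal/mol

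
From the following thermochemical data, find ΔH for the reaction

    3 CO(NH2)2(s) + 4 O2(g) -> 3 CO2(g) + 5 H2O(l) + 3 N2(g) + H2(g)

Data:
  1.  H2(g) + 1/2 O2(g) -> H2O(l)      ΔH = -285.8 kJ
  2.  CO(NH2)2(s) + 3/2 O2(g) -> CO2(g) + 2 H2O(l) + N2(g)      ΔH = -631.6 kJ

ΔH = -1609.0 kJ

eq. 1 reversed: +285.8 kJ
eq. 2 × 3: (3)·(-631.6) = -1894.8 kJ
By Hess's law, ΔH = (+285.8) + (-1894.8) = -1609.0 kJ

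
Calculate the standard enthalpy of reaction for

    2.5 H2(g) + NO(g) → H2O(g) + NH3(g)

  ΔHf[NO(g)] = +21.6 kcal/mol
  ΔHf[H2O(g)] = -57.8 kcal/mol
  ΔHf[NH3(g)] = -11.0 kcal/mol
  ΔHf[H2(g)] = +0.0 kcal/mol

ΔH° = -90.4 kcal/mol

Products: 1·(-57.8) + 1·(-11.0) = -68.8
Reactants: 5/2·(+0.0) + 1·(+21.6) = +21.6
ΔH° = (-68.8) − (+21.6) = -90.4 kcal/mol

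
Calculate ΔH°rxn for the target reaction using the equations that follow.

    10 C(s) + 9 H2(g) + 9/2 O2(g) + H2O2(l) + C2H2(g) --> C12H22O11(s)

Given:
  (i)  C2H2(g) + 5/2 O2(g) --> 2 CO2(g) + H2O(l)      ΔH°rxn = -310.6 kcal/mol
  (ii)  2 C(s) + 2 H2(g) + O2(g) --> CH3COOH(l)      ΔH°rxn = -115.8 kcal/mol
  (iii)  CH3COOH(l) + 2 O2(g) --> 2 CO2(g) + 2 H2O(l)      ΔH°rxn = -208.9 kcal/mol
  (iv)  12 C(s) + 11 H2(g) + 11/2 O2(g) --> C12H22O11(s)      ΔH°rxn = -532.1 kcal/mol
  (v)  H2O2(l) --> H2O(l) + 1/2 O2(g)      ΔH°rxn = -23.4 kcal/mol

ΔH°rxn = -541.4 kcal/mol

(i) as written: -310.6 kcal/mol
(ii) reversed: +115.8 kcal/mol
(iii) reversed: +208.9 kcal/mol
(iv) as written: -532.1 kcal/mol
(v) as written: -23.4 kcal/mol
Summing the manipulated equations, ΔH°rxn = (-310.6) + (+115.8) + (+208.9) + (-532.1) + (-23.4) = -541.4 kcal/mol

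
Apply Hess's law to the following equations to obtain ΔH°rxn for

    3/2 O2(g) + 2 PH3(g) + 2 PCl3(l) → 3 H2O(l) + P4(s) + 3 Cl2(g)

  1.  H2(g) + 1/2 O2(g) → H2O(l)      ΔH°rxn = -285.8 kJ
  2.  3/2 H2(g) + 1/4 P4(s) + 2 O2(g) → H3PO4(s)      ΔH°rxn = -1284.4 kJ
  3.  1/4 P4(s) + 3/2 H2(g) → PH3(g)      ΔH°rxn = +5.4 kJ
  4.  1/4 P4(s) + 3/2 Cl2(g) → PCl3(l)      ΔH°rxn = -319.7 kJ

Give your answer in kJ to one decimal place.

ΔH°rxn = -228.8 kJ

eq. 1 × 3: (3)·(-285.8) = -857.4 kJ
eq. 2: not needed.
eq. 3 reversed and × 2: (-2)·(+5.4) = -10.8 kJ
eq. 4 reversed and × 2: (-2)·(-319.7) = +639.4 kJ
ΔH°rxn = (-857.4) + (-10.8) + (+639.4) = -228.8 kJ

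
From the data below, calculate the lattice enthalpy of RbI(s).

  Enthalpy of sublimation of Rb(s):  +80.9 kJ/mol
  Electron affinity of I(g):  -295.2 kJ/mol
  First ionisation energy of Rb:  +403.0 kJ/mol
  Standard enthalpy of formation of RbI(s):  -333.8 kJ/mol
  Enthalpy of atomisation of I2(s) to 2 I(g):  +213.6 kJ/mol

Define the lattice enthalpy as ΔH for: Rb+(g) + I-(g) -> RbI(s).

U = -629.3 kJ/mol

ΔHf° = 1·ΔHsub + 1·(ΣIE) + 1/2·D(I2) + 1·EA + U
-333.8 = 1·(+80.9) + 1·(+403.0) + 1/2·(+213.6) + 1·(-295.2) + U
U = -333.8 − (+295.5) = -629.3 kJ/mol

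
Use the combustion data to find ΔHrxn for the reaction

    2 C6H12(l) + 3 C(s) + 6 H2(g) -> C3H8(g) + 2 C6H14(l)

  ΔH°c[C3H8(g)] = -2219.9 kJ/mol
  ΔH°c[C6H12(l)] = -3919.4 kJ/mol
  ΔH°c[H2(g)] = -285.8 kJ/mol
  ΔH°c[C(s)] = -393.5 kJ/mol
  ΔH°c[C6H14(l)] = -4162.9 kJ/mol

With combustion enthalpies, reactants minus products:
= [2·(-3919.4) + 3·(-393.5) + 6·(-285.8)] − [1·(-2219.9) + 2·(-4162.9)]
= -188.4 kJ/mol

ΔHrxn = -188.4 kJ/mol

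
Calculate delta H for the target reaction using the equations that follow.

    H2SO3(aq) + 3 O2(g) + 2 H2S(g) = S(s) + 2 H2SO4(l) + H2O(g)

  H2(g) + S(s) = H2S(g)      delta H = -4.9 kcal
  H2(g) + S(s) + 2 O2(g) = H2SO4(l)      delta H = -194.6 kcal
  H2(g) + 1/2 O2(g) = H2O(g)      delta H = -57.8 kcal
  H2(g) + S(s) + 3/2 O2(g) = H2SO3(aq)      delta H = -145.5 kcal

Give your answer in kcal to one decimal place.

delta H = -291.7 kcal

equation 1 reversed and × 2 (H2S(g) must end up as a reactant; scale by 2 for the 2 H2S(g)): (-2)·(-4.9) = +9.8 kcal
equation 2 × 2 (×2 to match 2 H2SO4(l) in the target): (2)·(-194.6) = -389.2 kcal
equation 3 as written (H2O(g) already on the product side): -57.8 kcal
equation 4 reversed (reverse to put H2SO3(aq) on the reactant side): +145.5 kcal
By Hess's law, delta H = (+9.8) + (-389.2) + (-57.8) + (+145.5) = -291.7 kcal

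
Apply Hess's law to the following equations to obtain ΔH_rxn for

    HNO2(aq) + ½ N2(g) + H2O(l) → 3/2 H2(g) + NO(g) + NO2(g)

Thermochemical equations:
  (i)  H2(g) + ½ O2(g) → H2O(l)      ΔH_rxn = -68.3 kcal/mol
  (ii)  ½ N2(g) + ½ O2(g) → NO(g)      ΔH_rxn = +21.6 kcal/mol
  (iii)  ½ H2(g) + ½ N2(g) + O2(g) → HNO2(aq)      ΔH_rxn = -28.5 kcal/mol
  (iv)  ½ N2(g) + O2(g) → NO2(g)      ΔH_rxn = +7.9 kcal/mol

ΔH_rxn = 126.3 kcal/mol

(i) reversed: +68.3 kcal/mol
(ii) as written: +21.6 kcal/mol
(iii) reversed: +28.5 kcal/mol
(iv) as written: +7.9 kcal/mol
By Hess's law, ΔH_rxn = (+68.3) + (+21.6) + (+28.5) + (+7.9) = 126.3 kcal/mol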